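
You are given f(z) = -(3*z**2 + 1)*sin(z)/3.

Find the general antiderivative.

A candidate is checked by its d/dz: the result must match f(z).
Check: d/dz[(3*z**2*cos(z) - 6*z*sin(z) - 5*cos(z))/3] = -z**2*sin(z) - sin(z)/3, which equals f(z).

F(z) = (3*z**2*cos(z) - 6*z*sin(z) - 5*cos(z))/3 + C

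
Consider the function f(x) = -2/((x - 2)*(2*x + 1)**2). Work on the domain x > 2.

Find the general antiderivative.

The denominator factors as (x - 2)*(2*x + 1)**2; partial fractions split f into directly integrable pieces: 4/(25*(2*x + 1)) + 4/(5*(2*x + 1)**2) - 2/(25*(x - 2)).
Check: d/dx[2*(-(2*x + 1)*log(x - 2) + (2*x + 1)*log(x + 1/2) - 5)/(25*(2*x + 1))] = -2/(4*x**3 - 4*x**2 - 7*x - 2), which equals f(x).

F(x) = 2*(-(2*x + 1)*log(x - 2) + (2*x + 1)*log(x + 1/2) - 5)/(25*(2*x + 1)) + C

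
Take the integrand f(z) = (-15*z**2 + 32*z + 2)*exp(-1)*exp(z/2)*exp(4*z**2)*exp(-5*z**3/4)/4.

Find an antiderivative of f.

An antiderivative is F(z) = exp(-1)*exp(z/2)*exp(4*z**2)*exp(-5*z**3/4).

f matches the chain-rule pattern g'(h)*h' with inner function h(z) = -5*z**3/4 + 4*z**2 + z/2 - 1; substituting u = h(z) collapses the integral.
Check: d/dz[exp(-1)*exp(z/2)*exp(4*z**2)*exp(-5*z**3/4)] = (-15*z**2*exp(z/2)*exp(4*z**2) + 32*z*exp(z/2)*exp(4*z**2) + 2*exp(z/2)*exp(4*z**2))*exp(-1)*exp(-5*z**3/4)/4, which equals f(z).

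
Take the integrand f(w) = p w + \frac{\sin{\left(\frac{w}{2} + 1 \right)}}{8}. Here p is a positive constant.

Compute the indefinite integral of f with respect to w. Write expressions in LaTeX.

F(w) = \frac{p w^{2}}{2} - \frac{\cos{\left(\frac{w}{2} + 1 \right)}}{4} + C

The integrand splits into summands that can be handled one at a time.
Check: d/dw[\frac{p w^{2}}{2} - \frac{\cos{\left(\frac{w}{2} + 1 \right)}}{4}] = p w + \frac{\sin{\left(\frac{w}{2} + 1 \right)}}{8} = f(w).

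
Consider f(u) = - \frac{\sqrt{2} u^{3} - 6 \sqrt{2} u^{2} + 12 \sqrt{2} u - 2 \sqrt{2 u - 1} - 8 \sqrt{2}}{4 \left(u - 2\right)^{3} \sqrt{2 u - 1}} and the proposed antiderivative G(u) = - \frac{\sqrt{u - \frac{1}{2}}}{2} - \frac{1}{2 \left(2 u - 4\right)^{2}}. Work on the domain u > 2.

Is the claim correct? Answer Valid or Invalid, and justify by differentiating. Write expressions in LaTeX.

Invalid: d/du[G] - f = - \frac{1}{4 u^{3} - 24 u^{2} + 48 u - 32}, which is not 0.

d/du[G] = \frac{- \sqrt{2} u^{3} + 6 \sqrt{2} u^{2} - 12 \sqrt{2} u + \sqrt{2 u - 1} + 8 \sqrt{2}}{4 u^{3} \sqrt{2 u - 1} - 24 u^{2} \sqrt{2 u - 1} + 48 u \sqrt{2 u - 1} - 32 \sqrt{2 u - 1}}
d/du[G] - f(u) = - \frac{1}{4 u^{3} - 24 u^{2} + 48 u - 32} != 0.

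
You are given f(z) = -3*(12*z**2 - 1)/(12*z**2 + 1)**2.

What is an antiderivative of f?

Recognize the product-rule pattern: f = u'v + uv' with u = z, v = 1/(4*z**2 + 1/3), so integration by parts undoes it.
Check: d/dz[z/(4*z**2 + 1/3)] = (3 - 36*z**2)/(144*z**4 + 24*z**2 + 1), which equals f(z).

An antiderivative is F(z) = z/(4*z**2 + 1/3).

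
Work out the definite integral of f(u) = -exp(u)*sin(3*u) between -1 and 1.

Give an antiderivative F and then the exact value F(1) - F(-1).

Recover f(u) by differentiating a candidate F(u); any mismatch rules it out.
F(u) = -exp(u)*sin(3*u)/10 + 3*exp(u)*cos(3*u)/10 is an antiderivative of f.
Check: d/du[-exp(u)*sin(3*u)/10 + 3*exp(u)*cos(3*u)/10] = -exp(u)*sin(3*u) = f(u).
F(1) = 3*exp(1)*cos(3)/10 - exp(1)*sin(3)/10; F(-1) = 3*exp(-1)*cos(3)/10 + exp(-1)*sin(3)/10.
Integral = F(1) - F(-1) = 3*exp(1)*cos(3)/10 - exp(1)*sin(3)/10 - exp(-1)*sin(3)/10 - 3*exp(-1)*cos(3)/10.

Antiderivative: F(u) = -exp(u)*sin(3*u)/10 + 3*exp(u)*cos(3*u)/10; value = 3*exp(1)*cos(3)/10 - exp(1)*sin(3)/10 - exp(-1)*sin(3)/10 - 3*exp(-1)*cos(3)/10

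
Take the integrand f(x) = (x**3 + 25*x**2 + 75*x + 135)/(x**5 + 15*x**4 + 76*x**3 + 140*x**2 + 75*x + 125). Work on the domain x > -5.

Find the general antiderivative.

Recover f(x) by differentiating a candidate F(x); any mismatch rules it out.
Check: d/dx[((x + 5)**2*atan(x) - 5)/(x + 5)**2] = (x**3 + 25*x**2 + 75*x + 135)/(x**5 + 15*x**4 + 76*x**3 + 140*x**2 + 75*x + 125) = f(x).

F(x) = ((x + 5)**2*atan(x) - 5)/(x + 5)**2 + C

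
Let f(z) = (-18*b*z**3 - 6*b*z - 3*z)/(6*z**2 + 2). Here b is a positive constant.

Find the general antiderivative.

F(z) = -3*b*z**2/2 - log(3*z**2 + 1)/4 + C

Any candidate F(z) must reproduce f(z) exactly when differentiated.
Check: d/dz[-3*b*z**2/2 - log(3*z**2 + 1)/4] = (-18*b*z**3 - 6*b*z - 3*z)/(6*z**2 + 2) = f(z).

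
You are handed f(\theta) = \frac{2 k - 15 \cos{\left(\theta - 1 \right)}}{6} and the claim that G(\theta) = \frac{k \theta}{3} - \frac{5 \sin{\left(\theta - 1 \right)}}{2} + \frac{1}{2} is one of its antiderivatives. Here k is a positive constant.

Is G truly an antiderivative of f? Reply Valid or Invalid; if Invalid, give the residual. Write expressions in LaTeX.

d/d\theta[G] = \frac{k}{3} - \frac{5 \cos{\left(\theta - 1 \right)}}{2}
This equals f(\theta) exactly, so the claim holds.

Valid: G'(\theta) = f(\theta).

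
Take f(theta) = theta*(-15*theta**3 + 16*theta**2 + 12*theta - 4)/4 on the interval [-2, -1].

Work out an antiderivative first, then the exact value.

Antiderivative: F(theta) = -(3*theta**5 - 4*theta**4 - 4*theta**3 + 2*theta**2 - 2)/4; value = -119/4

Differentiate the proposed F(theta) back; it has to land on f(theta) exactly.
F(theta) = -(3*theta**5 - 4*theta**4 - 4*theta**3 + 2*theta**2 - 2)/4 is an antiderivative of f.
Check: d/dtheta[-(3*theta**5 - 4*theta**4 - 4*theta**3 + 2*theta**2 - 2)/4] = -15*theta**4/4 + 4*theta**3 + 3*theta**2 - theta, which equals f(theta).
F(-1) = 3/4; F(-2) = 61/2.
Integral = F(-1) - F(-2) = -119/4.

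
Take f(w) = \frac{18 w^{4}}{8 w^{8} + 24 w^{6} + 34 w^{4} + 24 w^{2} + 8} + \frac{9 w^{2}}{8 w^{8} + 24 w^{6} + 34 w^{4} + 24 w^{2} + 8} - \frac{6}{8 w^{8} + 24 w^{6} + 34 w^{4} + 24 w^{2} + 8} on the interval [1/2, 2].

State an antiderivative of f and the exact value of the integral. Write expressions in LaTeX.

f has the shape u'v + uv' for u = - \frac{3 w}{4} and v = \frac{1}{w^{4} + \frac{3 w^{2}}{2} + 1} — it is the derivative of the product u*v.
F(w) = - \frac{3 w}{2 \left(2 w^{4} + 3 w^{2} + 2\right)} is an antiderivative of f.
Check: d/dw[- \frac{3 w}{2 \left(2 w^{4} + 3 w^{2} + 2\right)}] = \frac{18 w^{4} + 9 w^{2} - 6}{8 w^{8} + 24 w^{6} + 34 w^{4} + 24 w^{2} + 8}, which equals f(w).
F(2) = - \frac{3}{46}; F(1/2) = - \frac{6}{23}.
Integral = F(2) - F(1/2) = \frac{9}{46}.

Antiderivative: F(w) = - \frac{3 w}{2 \left(2 w^{4} + 3 w^{2} + 2\right)}; value = \frac{9}{46}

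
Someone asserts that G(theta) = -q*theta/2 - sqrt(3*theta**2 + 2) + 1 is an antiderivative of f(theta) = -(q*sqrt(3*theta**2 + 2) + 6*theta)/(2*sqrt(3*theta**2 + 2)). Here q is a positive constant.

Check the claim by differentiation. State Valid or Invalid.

d/dtheta[G] = (-q*sqrt(3*theta**2 + 2) - 6*theta)/(2*sqrt(3*theta**2 + 2))
This equals f(theta) exactly, so the claim holds.

Valid. The derivative of G reproduces f.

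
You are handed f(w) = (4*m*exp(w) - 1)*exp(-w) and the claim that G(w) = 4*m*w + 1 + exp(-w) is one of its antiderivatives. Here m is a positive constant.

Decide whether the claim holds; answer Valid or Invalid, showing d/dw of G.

d/dw[G] = (4*m*exp(w) - 1)*exp(-w)
This equals f(w) exactly, so the claim holds.

Valid - the claim checks out under differentiation.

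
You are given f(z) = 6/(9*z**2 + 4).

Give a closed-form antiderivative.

Whatever form F(z) takes, F'(z) = f(z) is non-negotiable.
Check: d/dz[atan(3*z/2)] = 6/(9*z**2 + 4) = f(z).

An antiderivative is F(z) = atan(3*z/2).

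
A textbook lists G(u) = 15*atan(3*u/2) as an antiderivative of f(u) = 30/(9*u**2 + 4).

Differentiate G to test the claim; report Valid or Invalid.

Invalid: d/du[G] - f = 60/(9*u**2 + 4), which is not 0.

d/du[G] = 90/(9*u**2 + 4)
d/du[G] - f(u) = 60/(9*u**2 + 4) != 0.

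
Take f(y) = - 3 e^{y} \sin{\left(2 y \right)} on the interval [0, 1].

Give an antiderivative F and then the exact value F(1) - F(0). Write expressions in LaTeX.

A first test for any F(y): its y-derivative must equal f(y) identically.
F(y) = - \frac{3 e^{y} \sin{\left(2 y \right)}}{5} + \frac{6 e^{y} \cos{\left(2 y \right)}}{5} is an antiderivative of f.
Check: d/dy[- \frac{3 e^{y} \sin{\left(2 y \right)}}{5} + \frac{6 e^{y} \cos{\left(2 y \right)}}{5}] = - 3 e^{y} \sin{\left(2 y \right)} = f(y).
F(1) = - \frac{3 e \sin{\left(2 \right)}}{5} + \frac{6 e \cos{\left(2 \right)}}{5}; F(0) = \frac{6}{5}.
Integral = F(1) - F(0) = - \frac{3 e \sin{\left(2 \right)}}{5} + \frac{6 e \cos{\left(2 \right)}}{5} - \frac{6}{5}.

Antiderivative: F(y) = - \frac{3 e^{y} \sin{\left(2 y \right)}}{5} + \frac{6 e^{y} \cos{\left(2 y \right)}}{5}; value = - \frac{3 e \sin{\left(2 \right)}}{5} + \frac{6 e \cos{\left(2 \right)}}{5} - \frac{6}{5}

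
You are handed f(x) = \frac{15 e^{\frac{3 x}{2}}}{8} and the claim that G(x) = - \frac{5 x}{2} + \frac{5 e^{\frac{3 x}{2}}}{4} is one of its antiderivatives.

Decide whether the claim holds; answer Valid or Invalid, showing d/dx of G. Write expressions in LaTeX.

d/dx[G] = \frac{15 e^{\frac{3 x}{2}}}{8} - \frac{5}{2}
d/dx[G] - f(x) = - \frac{5}{2} != 0.

Invalid: d/dx[G] - f = - \frac{5}{2}, which is not 0.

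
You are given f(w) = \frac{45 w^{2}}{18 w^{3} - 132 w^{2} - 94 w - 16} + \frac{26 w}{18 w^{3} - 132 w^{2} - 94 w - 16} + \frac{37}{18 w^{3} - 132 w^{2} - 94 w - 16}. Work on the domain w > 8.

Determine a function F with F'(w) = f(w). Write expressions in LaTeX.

An antiderivative is F(w) = \frac{5 \log{\left(\frac{w}{2} - 4 \right)}}{2} + \frac{2}{3 \left(3 w + 1\right)}.

Integrate term by term and add the pieces.
Check: d/dw[\frac{5 \log{\left(\frac{w}{2} - 4 \right)}}{2} + \frac{2}{3 \left(3 w + 1\right)}] = \frac{45 w^{2} + 26 w + 37}{18 w^{3} - 132 w^{2} - 94 w - 16}, which equals f(w).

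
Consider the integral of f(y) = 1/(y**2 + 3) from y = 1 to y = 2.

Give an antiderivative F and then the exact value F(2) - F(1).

Antiderivative: F(y) = sqrt(3)*atan(sqrt(3)*y/3)/3; value = -sqrt(3)*pi/18 + sqrt(3)*atan(2*sqrt(3)/3)/3

Recover f(y) by differentiating a candidate F(y); any mismatch rules it out.
F(y) = sqrt(3)*atan(sqrt(3)*y/3)/3 is an antiderivative of f.
Check: d/dy[sqrt(3)*atan(sqrt(3)*y/3)/3] = 1/(y**2 + 3) = f(y).
F(2) = sqrt(3)*atan(2*sqrt(3)/3)/3; F(1) = sqrt(3)*pi/18.
Integral = F(2) - F(1) = -sqrt(3)*pi/18 + sqrt(3)*atan(2*sqrt(3)/3)/3.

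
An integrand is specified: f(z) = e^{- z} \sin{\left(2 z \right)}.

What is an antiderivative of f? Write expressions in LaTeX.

An antiderivative is F(z) = - \frac{\left(\sin{\left(2 z \right)} + 2 \cos{\left(2 z \right)}\right) e^{- z}}{5}.

Recover f(z) by differentiating a candidate F(z); any mismatch rules it out.
Check: d/dz[- \frac{\left(\sin{\left(2 z \right)} + 2 \cos{\left(2 z \right)}\right) e^{- z}}{5}] = e^{- z} \sin{\left(2 z \right)} = f(z).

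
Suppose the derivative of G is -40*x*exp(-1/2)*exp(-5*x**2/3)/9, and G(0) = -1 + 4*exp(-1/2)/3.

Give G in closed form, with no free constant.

The substitution u = -5*x**2/3 - 1/2 works: G'(x) is exactly (dG/du)*(du/dx) for that inner function.
A general antiderivative is 4*exp(-5*x**2/3 - 1/2)/3 + C.
The condition gives C = -1 + 4*exp(-1/2)/3 - (4*exp(-1/2)/3) = -1.
So G(x) = (-3 + 4*exp(-1/2)*exp(-5*x**2/3))/3.
Check: d/dx[(-3 + 4*exp(-1/2)*exp(-5*x**2/3))/3] = -40*x*exp(-1/2)*exp(-5*x**2/3)/9 = G'(x).

G(x) = (-3 + 4*exp(-1/2)*exp(-5*x**2/3))/3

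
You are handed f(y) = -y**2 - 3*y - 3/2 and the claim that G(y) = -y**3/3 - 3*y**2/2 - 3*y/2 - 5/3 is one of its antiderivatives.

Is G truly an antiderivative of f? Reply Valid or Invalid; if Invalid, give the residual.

Valid. The derivative of G reproduces f.

d/dy[G] = -y**2 - 3*y - 3/2
This equals f(y) exactly, so the claim holds.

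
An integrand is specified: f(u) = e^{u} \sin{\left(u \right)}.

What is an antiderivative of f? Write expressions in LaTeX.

An antiderivative F(u) passes only if d/du[F] lands on f(u) exactly.
Check: d/du[- \frac{\left(- \sin{\left(u \right)} + \cos{\left(u \right)}\right) e^{u}}{2}] = e^{u} \sin{\left(u \right)} = f(u).

An antiderivative is F(u) = - \frac{\left(- \sin{\left(u \right)} + \cos{\left(u \right)}\right) e^{u}}{2}.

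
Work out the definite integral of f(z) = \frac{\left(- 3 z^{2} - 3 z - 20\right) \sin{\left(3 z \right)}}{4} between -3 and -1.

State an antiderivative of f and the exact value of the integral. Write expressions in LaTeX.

An antiderivative F(z) passes only if d/dz[F] lands on f(z) exactly.
F(z) = \frac{9 z^{2} \cos{\left(3 z \right)} - 6 z \sin{\left(3 z \right)} + 9 z \cos{\left(3 z \right)} - 3 \sin{\left(3 z \right)} + 58 \cos{\left(3 z \right)}}{36} is an antiderivative of f.
Check: d/dz[\frac{9 z^{2} \cos{\left(3 z \right)} - 6 z \sin{\left(3 z \right)} + 9 z \cos{\left(3 z \right)} - 3 \sin{\left(3 z \right)} + 58 \cos{\left(3 z \right)}}{36}] = - \frac{3 z^{2} \sin{\left(3 z \right)}}{4} - \frac{3 z \sin{\left(3 z \right)}}{4} - 5 \sin{\left(3 z \right)}, which equals f(z).
F(-1) = \frac{29 \cos{\left(3 \right)}}{18} - \frac{\sin{\left(3 \right)}}{12}; F(-3) = \frac{28 \cos{\left(9 \right)}}{9} - \frac{5 \sin{\left(9 \right)}}{12}.
Integral = F(-1) - F(-3) = \frac{29 \cos{\left(3 \right)}}{18} - \frac{\sin{\left(3 \right)}}{12} + \frac{5 \sin{\left(9 \right)}}{12} - \frac{28 \cos{\left(9 \right)}}{9}.

Antiderivative: F(z) = \frac{9 z^{2} \cos{\left(3 z \right)} - 6 z \sin{\left(3 z \right)} + 9 z \cos{\left(3 z \right)} - 3 \sin{\left(3 z \right)} + 58 \cos{\left(3 z \right)}}{36}; value = \frac{29 \cos{\left(3 \right)}}{18} - \frac{\sin{\left(3 \right)}}{12} + \frac{5 \sin{\left(9 \right)}}{12} - \frac{28 \cos{\left(9 \right)}}{9}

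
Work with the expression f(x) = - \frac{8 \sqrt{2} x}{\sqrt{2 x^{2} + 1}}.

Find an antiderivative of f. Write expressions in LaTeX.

The substitution u = 4 x^{2} + 2 works: f is exactly (dF/du)*(du/dx) for that inner function.
Check: d/dx[- 4 \sqrt{2} \sqrt{2 x^{2} + 1}] = - \frac{8 \sqrt{2} x}{\sqrt{2 x^{2} + 1}} = f(x).

An antiderivative is F(x) = - 4 \sqrt{2} \sqrt{2 x^{2} + 1}.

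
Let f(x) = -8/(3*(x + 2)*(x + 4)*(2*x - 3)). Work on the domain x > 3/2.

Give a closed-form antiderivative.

The denominator factors as 3*(x + 2)*(x + 4)*(2*x - 3); partial fractions split f into directly integrable pieces: -32/(231*(2*x - 3)) - 4/(33*(x + 4)) + 4/(21*(x + 2)).
Check: d/dx[4*(-4*log(x - 3/2) + 11*log(x + 2) - 7*log(x + 4))/231] = -8/(6*x**3 + 27*x**2 - 6*x - 72), which equals f(x).

An antiderivative is F(x) = 4*(-4*log(x - 3/2) + 11*log(x + 2) - 7*log(x + 4))/231.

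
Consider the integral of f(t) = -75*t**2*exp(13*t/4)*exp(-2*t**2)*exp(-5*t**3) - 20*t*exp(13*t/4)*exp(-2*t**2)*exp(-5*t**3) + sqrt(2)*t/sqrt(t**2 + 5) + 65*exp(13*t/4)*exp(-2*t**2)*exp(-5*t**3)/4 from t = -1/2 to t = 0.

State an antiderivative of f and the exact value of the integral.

Antiderivative: F(t) = 2*sqrt(t**2/2 + 5/2) + 5*exp(13*t/4)*exp(-2*t**2)*exp(-5*t**3); value = -sqrt(42)/2 - 5*exp(-3/2) + sqrt(10) + 5

Integrate term by term and add the pieces.
F(t) = 2*sqrt(t**2/2 + 5/2) + 5*exp(13*t/4)*exp(-2*t**2)*exp(-5*t**3) is an antiderivative of f.
Check: d/dt[2*sqrt(t**2/2 + 5/2) + 5*exp(13*t/4)*exp(-2*t**2)*exp(-5*t**3)] = (-300*t**2*sqrt(t**2 + 5)*exp(13*t/4) - 80*t*sqrt(t**2 + 5)*exp(13*t/4) + 4*sqrt(2)*t*exp(2*t**2)*exp(5*t**3) + 65*sqrt(t**2 + 5)*exp(13*t/4))*exp(-2*t**2)*exp(-5*t**3)/(4*sqrt(t**2 + 5)), which equals f(t).
F(0) = sqrt(10) + 5; F(-1/2) = 5*exp(-3/2) + sqrt(42)/2.
Integral = F(0) - F(-1/2) = -sqrt(42)/2 - 5*exp(-3/2) + sqrt(10) + 5.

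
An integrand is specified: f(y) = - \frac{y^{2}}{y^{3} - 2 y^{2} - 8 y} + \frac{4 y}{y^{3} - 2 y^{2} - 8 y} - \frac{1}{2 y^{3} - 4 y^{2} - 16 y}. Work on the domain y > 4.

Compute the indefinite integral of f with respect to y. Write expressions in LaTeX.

The denominator factors as 2 y \left(y - 4\right) \left(y + 2\right); partial fractions split f into directly integrable pieces: - \frac{25}{24 \left(y + 2\right)} - \frac{1}{48 \left(y - 4\right)} + \frac{1}{16 y}.
Check: d/dy[\frac{\log{\left(y \right)}}{16} - \frac{\log{\left(y - 4 \right)}}{48} - \frac{25 \log{\left(y + 2 \right)}}{24}] = \frac{- 2 y^{2} + 8 y - 1}{2 y^{3} - 4 y^{2} - 16 y}, which equals f(y).

F(y) = \frac{\log{\left(y \right)}}{16} - \frac{\log{\left(y - 4 \right)}}{48} - \frac{25 \log{\left(y + 2 \right)}}{24} + C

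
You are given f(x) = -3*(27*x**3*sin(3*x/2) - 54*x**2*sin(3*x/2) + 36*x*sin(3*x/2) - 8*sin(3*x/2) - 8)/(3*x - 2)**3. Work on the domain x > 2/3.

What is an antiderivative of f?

Recover f(x) by differentiating a candidate F(x); any mismatch rules it out.
Check: d/dx[2*(9*x**2*cos(3*x/2) - 12*x*cos(3*x/2) + 4*cos(3*x/2) - 2)/(3*x - 2)**2] = (-81*x**3*sin(3*x/2) + 162*x**2*sin(3*x/2) - 108*x*sin(3*x/2) + 24*sin(3*x/2) + 24)/(27*x**3 - 54*x**2 + 36*x - 8), which equals f(x).

An antiderivative is F(x) = 2*(9*x**2*cos(3*x/2) - 12*x*cos(3*x/2) + 4*cos(3*x/2) - 2)/(3*x - 2)**2.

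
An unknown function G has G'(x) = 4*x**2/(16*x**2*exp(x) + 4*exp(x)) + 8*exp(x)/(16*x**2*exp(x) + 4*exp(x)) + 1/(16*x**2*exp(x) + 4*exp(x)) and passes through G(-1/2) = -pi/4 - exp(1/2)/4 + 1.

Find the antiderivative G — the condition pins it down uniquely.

Integrate term by term and add the pieces.
A general antiderivative is atan(2*x) - exp(-x)/4 + C.
The condition gives C = -pi/4 - exp(1/2)/4 + 1 - (-pi/4 - exp(1/2)/4) = 1.
So G(x) = atan(2*x) + 1 - exp(-x)/4.
Check: d/dx[atan(2*x) + 1 - exp(-x)/4] = (4*x**2 + 8*exp(x) + 1)/(16*x**2*exp(x) + 4*exp(x)), which equals G'(x).

G(x) = atan(2*x) + 1 - exp(-x)/4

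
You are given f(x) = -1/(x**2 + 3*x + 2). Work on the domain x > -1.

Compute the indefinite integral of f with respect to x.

F(x) = -log(x + 1) + log(x + 2) + C

Factor the denominator ((x + 1)*(x + 2)) and decompose: f = 1/(x + 2) - 1/(x + 1); each piece integrates to a log, atan, or power term.
Check: d/dx[-log(x + 1) + log(x + 2)] = -1/(x**2 + 3*x + 2) = f(x).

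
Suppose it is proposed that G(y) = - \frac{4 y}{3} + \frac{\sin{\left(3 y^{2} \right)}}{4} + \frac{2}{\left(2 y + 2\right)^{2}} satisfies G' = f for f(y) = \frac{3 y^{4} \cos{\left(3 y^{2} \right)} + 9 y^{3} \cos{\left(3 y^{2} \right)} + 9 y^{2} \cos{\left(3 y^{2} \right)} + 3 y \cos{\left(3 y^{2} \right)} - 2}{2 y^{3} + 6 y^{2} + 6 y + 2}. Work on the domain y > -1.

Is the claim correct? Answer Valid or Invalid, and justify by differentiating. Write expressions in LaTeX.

d/dy[G] = \frac{9 y^{4} \cos{\left(3 y^{2} \right)} + 27 y^{3} \cos{\left(3 y^{2} \right)} - 8 y^{3} + 27 y^{2} \cos{\left(3 y^{2} \right)} - 24 y^{2} + 9 y \cos{\left(3 y^{2} \right)} - 24 y - 14}{6 y^{3} + 18 y^{2} + 18 y + 6}
d/dy[G] - f(y) = - \frac{4}{3} != 0.

Invalid: d/dy[G] - f = - \frac{4}{3}, which is not 0.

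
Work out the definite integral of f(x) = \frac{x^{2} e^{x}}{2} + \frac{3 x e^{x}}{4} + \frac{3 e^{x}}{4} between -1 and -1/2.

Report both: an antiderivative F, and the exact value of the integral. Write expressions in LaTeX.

Antiderivative: F(x) = \frac{\left(2 x^{2} - x + 4\right) e^{x}}{4}; value = - \frac{7}{4 e} + \frac{5}{4 e^{\frac{1}{2}}}

Recognize the product-rule pattern: f = u'v + uv' with u = \frac{x^{2}}{2} - \frac{x}{4} + 1, v = e^{x}, so integration by parts undoes it.
F(x) = \frac{\left(2 x^{2} - x + 4\right) e^{x}}{4} is an antiderivative of f.
Check: d/dx[\frac{\left(2 x^{2} - x + 4\right) e^{x}}{4}] = \frac{x^{2} e^{x}}{2} + \frac{3 x e^{x}}{4} + \frac{3 e^{x}}{4} = f(x).
F(-1/2) = \frac{5}{4 e^{\frac{1}{2}}}; F(-1) = \frac{7}{4 e}.
Integral = F(-1/2) - F(-1) = - \frac{7}{4 e} + \frac{5}{4 e^{\frac{1}{2}}}.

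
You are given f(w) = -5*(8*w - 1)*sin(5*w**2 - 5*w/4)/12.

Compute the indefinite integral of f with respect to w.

F(w) = cos(5*w**2 - 5*w/4)/3 + C

The substitution u = 5*w**2 - 5*w/4 works: f is exactly (dF/du)*(du/dw) for that inner function.
Check: d/dw[cos(5*w**2 - 5*w/4)/3] = -10*w*sin(5*w**2 - 5*w/4)/3 + 5*sin(5*w**2 - 5*w/4)/12, which equals f(w).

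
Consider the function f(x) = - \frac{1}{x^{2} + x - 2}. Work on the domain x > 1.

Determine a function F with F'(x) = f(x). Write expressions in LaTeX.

The denominator factors as \left(x - 1\right) \left(x + 2\right); partial fractions split f into directly integrable pieces: \frac{1}{3 \left(x + 2\right)} - \frac{1}{3 \left(x - 1\right)}.
Check: d/dx[- \frac{\log{\left(x - 1 \right)}}{3} + \frac{\log{\left(x + 2 \right)}}{3}] = - \frac{1}{x^{2} + x - 2} = f(x).

An antiderivative is F(x) = - \frac{\log{\left(x - 1 \right)}}{3} + \frac{\log{\left(x + 2 \right)}}{3}.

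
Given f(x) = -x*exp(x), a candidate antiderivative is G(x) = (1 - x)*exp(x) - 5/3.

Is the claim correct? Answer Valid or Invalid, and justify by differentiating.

Valid - the claim checks out under differentiation.

d/dx[G] = -x*exp(x)
This equals f(x) exactly, so the claim holds.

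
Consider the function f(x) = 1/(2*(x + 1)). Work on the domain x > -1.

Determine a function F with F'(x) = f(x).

An antiderivative is F(x) = log(x + 1)/2.

Check any antiderivative F(x) by computing F'(x) and comparing it with f(x).
Check: d/dx[log(x + 1)/2] = 1/(2*x + 2), which equals f(x).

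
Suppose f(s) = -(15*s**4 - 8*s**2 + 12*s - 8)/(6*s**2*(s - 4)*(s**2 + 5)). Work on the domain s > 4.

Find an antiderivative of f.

Factor the denominator (6*s**2*(s - 4)*(s**2 + 5)) and decompose: f = -(65*s + 224)/(90*(s**2 + 5)) - 67/(36*(s - 4)) + 1/(12*s) - 1/(15*s**2); each piece integrates to a log, atan, or power term.
Check: d/ds[log(s)/12 - 67*log(s - 4)/36 - 13*log(s**2 + 5)/36 - 112*sqrt(5)*atan(sqrt(5)*s/5)/225 + 1/(15*s)] = (-15*s**4 + 8*s**2 - 12*s + 8)/(6*s**5 - 24*s**4 + 30*s**3 - 120*s**2), which equals f(s).

An antiderivative is F(s) = log(s)/12 - 67*log(s - 4)/36 - 13*log(s**2 + 5)/36 - 112*sqrt(5)*atan(sqrt(5)*s/5)/225 + 1/(15*s).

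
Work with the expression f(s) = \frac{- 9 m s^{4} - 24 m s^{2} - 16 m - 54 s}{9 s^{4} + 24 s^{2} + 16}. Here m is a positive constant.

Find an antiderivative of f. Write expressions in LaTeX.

An antiderivative F(s) passes only if d/ds[F] lands on f(s) exactly.
Check: d/ds[\frac{- 3 m s^{3} - 4 m s + 9}{3 s^{2} + 4}] = \frac{- 9 m s^{4} - 24 m s^{2} - 16 m - 54 s}{9 s^{4} + 24 s^{2} + 16} = f(s).

An antiderivative is F(s) = \frac{- 3 m s^{3} - 4 m s + 9}{3 s^{2} + 4}.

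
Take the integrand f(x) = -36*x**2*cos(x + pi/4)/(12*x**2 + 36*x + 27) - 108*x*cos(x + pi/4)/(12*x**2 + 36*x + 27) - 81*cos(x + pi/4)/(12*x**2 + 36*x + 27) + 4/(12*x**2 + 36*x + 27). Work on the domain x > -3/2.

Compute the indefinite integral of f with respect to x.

The integrand splits into summands that can be handled one at a time.
Check: d/dx[(-18*x*sin(x + pi/4) - 27*sin(x + pi/4) - 2)/(6*x + 9)] = (-36*x**2*cos(x + pi/4) - 108*x*cos(x + pi/4) - 81*cos(x + pi/4) + 4)/(12*x**2 + 36*x + 27), which equals f(x).

F(x) = (-18*x*sin(x + pi/4) - 27*sin(x + pi/4) - 2)/(6*x + 9) + C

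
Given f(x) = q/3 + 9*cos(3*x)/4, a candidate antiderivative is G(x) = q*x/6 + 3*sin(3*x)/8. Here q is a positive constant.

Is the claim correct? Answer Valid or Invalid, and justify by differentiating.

Invalid: d/dx[G] - f = -q/6 - 9*cos(3*x)/8, which is not 0.

d/dx[G] = q/6 + 9*cos(3*x)/8
d/dx[G] - f(x) = -q/6 - 9*cos(3*x)/8 != 0.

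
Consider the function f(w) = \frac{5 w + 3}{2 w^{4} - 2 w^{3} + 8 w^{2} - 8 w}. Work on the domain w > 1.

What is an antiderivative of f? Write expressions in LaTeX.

An antiderivative is F(w) = \frac{- 30 \log{\left(w \right)} + 64 \log{\left(w - 1 \right)} - 17 \log{\left(w^{2} + 4 \right)} - 32 \operatorname{atan}{\left(\frac{w}{2} \right)}}{80}.

The denominator factors as 2 w \left(w - 1\right) \left(w^{2} + 4\right); partial fractions split f into directly integrable pieces: - \frac{17 w + 32}{40 \left(w^{2} + 4\right)} + \frac{4}{5 \left(w - 1\right)} - \frac{3}{8 w}.
Check: d/dw[\frac{- 30 \log{\left(w \right)} + 64 \log{\left(w - 1 \right)} - 17 \log{\left(w^{2} + 4 \right)} - 32 \operatorname{atan}{\left(\frac{w}{2} \right)}}{80}] = \frac{5 w + 3}{2 w^{4} - 2 w^{3} + 8 w^{2} - 8 w} = f(w).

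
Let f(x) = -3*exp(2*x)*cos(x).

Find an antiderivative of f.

An antiderivative is F(x) = -3*exp(2*x)*sin(x)/5 - 6*exp(2*x)*cos(x)/5.

Recover f(x) by differentiating a candidate F(x); any mismatch rules it out.
Check: d/dx[-3*exp(2*x)*sin(x)/5 - 6*exp(2*x)*cos(x)/5] = -3*exp(2*x)*cos(x) = f(x).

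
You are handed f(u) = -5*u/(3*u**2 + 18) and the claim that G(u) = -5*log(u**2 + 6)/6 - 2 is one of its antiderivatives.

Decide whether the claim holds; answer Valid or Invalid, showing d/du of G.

Valid - the claim checks out under differentiation.

d/du[G] = -5*u/(3*u**2 + 18)
This equals f(u) exactly, so the claim holds.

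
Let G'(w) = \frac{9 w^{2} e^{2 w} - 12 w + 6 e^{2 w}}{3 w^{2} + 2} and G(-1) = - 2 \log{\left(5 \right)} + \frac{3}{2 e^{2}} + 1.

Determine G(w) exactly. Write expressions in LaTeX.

Whatever form G(w) takes, its d/dw must return the stated G'(w).
A general antiderivative is \frac{3 e^{2 w}}{2} - 2 \log{\left(3 w^{2} + 2 \right)} + C.
The condition gives C = - 2 \log{\left(5 \right)} + \frac{3}{2 e^{2}} + 1 - (- 2 \log{\left(5 \right)} + \frac{3}{2 e^{2}}) = 1.
So G(w) = \frac{3 e^{2 w}}{2} - 2 \log{\left(3 w^{2} + 2 \right)} + 1.
Check: d/dw[\frac{3 e^{2 w}}{2} - 2 \log{\left(3 w^{2} + 2 \right)} + 1] = \frac{9 w^{2} e^{2 w} - 12 w + 6 e^{2 w}}{3 w^{2} + 2} = G'(w).

G(w) = \frac{3 e^{2 w}}{2} - 2 \log{\left(3 w^{2} + 2 \right)} + 1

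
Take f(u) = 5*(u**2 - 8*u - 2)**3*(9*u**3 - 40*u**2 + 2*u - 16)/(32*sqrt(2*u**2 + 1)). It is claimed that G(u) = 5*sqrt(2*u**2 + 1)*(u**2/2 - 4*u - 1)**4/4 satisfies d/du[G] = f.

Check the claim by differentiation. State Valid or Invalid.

Valid. The derivative of G reproduces f.

d/du[G] = (45*u**9 - 1280*u**8 + 13180*u**7 - 56240*u**6 + 70240*u**5 + 51040*u**4 + 48400*u**3 + 30400*u**2 + 7600*u + 640)/(32*sqrt(2*u**2 + 1))
This equals f(u) exactly, so the claim holds.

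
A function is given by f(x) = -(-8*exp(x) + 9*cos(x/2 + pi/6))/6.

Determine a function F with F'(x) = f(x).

Whatever form F(x) takes, F'(x) = f(x) is non-negotiable.
Check: d/dx[4*exp(x)/3 - 3*sin(x/2 + pi/6)] = 4*exp(x)/3 - 3*cos(x/2 + pi/6)/2, which equals f(x).

An antiderivative is F(x) = 4*exp(x)/3 - 3*sin(x/2 + pi/6).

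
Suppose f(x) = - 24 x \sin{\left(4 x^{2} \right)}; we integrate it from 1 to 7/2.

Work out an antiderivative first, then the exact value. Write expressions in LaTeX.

f matches the chain-rule pattern g'(h)*h' with inner function h(x) = 4 x^{2}; substituting u = h(x) collapses the integral.
F(x) = 3 \cos{\left(4 x^{2} \right)} is an antiderivative of f.
Check: d/dx[3 \cos{\left(4 x^{2} \right)}] = - 24 x \sin{\left(4 x^{2} \right)} = f(x).
F(7/2) = 3 \cos{\left(49 \right)}; F(1) = 3 \cos{\left(4 \right)}.
Integral = F(7/2) - F(1) = 3 \cos{\left(49 \right)} - 3 \cos{\left(4 \right)}.

Antiderivative: F(x) = 3 \cos{\left(4 x^{2} \right)}; value = 3 \cos{\left(49 \right)} - 3 \cos{\left(4 \right)}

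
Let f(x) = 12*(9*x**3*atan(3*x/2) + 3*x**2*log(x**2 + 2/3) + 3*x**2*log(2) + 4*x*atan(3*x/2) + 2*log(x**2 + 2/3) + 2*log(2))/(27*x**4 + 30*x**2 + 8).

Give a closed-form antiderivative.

An antiderivative is F(x) = 2*log(x**2 + 2/3)*atan(3*x/2) + 2*log(2)*atan(3*x/2).

Recognize the product-rule pattern: f = u'v + uv' with u = 2*atan(3*x/2), v = log(2*x**2 + 4/3), so integration by parts undoes it.
Check: d/dx[2*log(x**2 + 2/3)*atan(3*x/2) + 2*log(2)*atan(3*x/2)] = (108*x**3*atan(3*x/2) + 36*x**2*log(x**2 + 2/3) + 36*x**2*log(2) + 48*x*atan(3*x/2) + 24*log(x**2 + 2/3) + 24*log(2))/(27*x**4 + 30*x**2 + 8), which equals f(x).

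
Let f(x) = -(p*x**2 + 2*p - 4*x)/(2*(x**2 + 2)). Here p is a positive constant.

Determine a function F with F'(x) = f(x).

An antiderivative is F(x) = -(p*x - 2*log(x**2 + 2))/2.

Recover f(x) by differentiating a candidate F(x); any mismatch rules it out.
Check: d/dx[-(p*x - 2*log(x**2 + 2))/2] = (-p*x**2 - 2*p + 4*x)/(2*x**2 + 4), which equals f(x).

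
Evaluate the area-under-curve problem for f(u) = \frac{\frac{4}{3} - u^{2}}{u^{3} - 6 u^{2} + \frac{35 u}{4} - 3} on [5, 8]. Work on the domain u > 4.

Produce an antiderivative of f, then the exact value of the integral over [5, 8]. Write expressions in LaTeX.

Antiderivative: F(u) = \frac{- 352 \log{\left(u - 4 \right)} + 77 \log{\left(u - \frac{3}{2} \right)} + 65 \log{\left(u - \frac{1}{2} \right)}}{210}; value = - \frac{176 \log{\left(4 \right)}}{105} - \frac{13 \log{\left(\frac{9}{2} \right)}}{42} - \frac{11 \log{\left(\frac{7}{2} \right)}}{30} + \frac{13 \log{\left(\frac{15}{2} \right)}}{42} + \frac{11 \log{\left(\frac{13}{2} \right)}}{30}

Factor the denominator (3 \left(u - 4\right) \left(2 u - 3\right) \left(2 u - 1\right)) and decompose: f = \frac{13}{21 \left(2 u - 1\right)} + \frac{11}{15 \left(2 u - 3\right)} - \frac{176}{105 \left(u - 4\right)}; each piece integrates to a log, atan, or power term.
F(u) = \frac{- 352 \log{\left(u - 4 \right)} + 77 \log{\left(u - \frac{3}{2} \right)} + 65 \log{\left(u - \frac{1}{2} \right)}}{210} is an antiderivative of f.
Check: d/du[\frac{- 352 \log{\left(u - 4 \right)} + 77 \log{\left(u - \frac{3}{2} \right)} + 65 \log{\left(u - \frac{1}{2} \right)}}{210}] = \frac{16 - 12 u^{2}}{12 u^{3} - 72 u^{2} + 105 u - 36}, which equals f(u).
F(8) = - \frac{176 \log{\left(4 \right)}}{105} + \frac{13 \log{\left(\frac{15}{2} \right)}}{42} + \frac{11 \log{\left(\frac{13}{2} \right)}}{30}; F(5) = \frac{11 \log{\left(\frac{7}{2} \right)}}{30} + \frac{13 \log{\left(\frac{9}{2} \right)}}{42}.
Integral = F(8) - F(5) = - \frac{176 \log{\left(4 \right)}}{105} - \frac{13 \log{\left(\frac{9}{2} \right)}}{42} - \frac{11 \log{\left(\frac{7}{2} \right)}}{30} + \frac{13 \log{\left(\frac{15}{2} \right)}}{42} + \frac{11 \log{\left(\frac{13}{2} \right)}}{30}.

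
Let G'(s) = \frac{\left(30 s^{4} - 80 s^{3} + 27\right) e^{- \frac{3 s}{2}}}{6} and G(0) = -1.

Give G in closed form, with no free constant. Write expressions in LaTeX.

Recognize the product-rule pattern: G'(s) = u'v + uv' with u = - \frac{10 s^{4}}{3} - 3, v = e^{- \frac{3 s}{2}}, so integration by parts undoes it.
A general antiderivative is 2 \left(- \frac{5 s^{4}}{3} - \frac{3}{2}\right) e^{- \frac{3 s}{2}} + C.
The condition gives C = -1 - (-3) = 2.
So G(s) = - \frac{10 s^{4} e^{- \frac{3 s}{2}}}{3} + 2 - 3 e^{- \frac{3 s}{2}}.
Check: d/ds[- \frac{10 s^{4} e^{- \frac{3 s}{2}}}{3} + 2 - 3 e^{- \frac{3 s}{2}}] = \frac{\left(30 s^{4} - 80 s^{3} + 27\right) e^{- \frac{3 s}{2}}}{6} = G'(s).

G(s) = - \frac{10 s^{4} e^{- \frac{3 s}{2}}}{3} + 2 - 3 e^{- \frac{3 s}{2}}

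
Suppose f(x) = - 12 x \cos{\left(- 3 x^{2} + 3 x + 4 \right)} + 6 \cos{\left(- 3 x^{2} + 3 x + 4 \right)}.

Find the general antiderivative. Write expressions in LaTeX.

f matches the chain-rule pattern g'(h)*h' with inner function h(x) = - 3 x^{2} + 3 x + 4; substituting u = h(x) collapses the integral.
Check: d/dx[2 \sin{\left(- 3 x^{2} + 3 x + 4 \right)}] = - 12 x \cos{\left(- 3 x^{2} + 3 x + 4 \right)} + 6 \cos{\left(- 3 x^{2} + 3 x + 4 \right)} = f(x).

F(x) = 2 \sin{\left(- 3 x^{2} + 3 x + 4 \right)} + C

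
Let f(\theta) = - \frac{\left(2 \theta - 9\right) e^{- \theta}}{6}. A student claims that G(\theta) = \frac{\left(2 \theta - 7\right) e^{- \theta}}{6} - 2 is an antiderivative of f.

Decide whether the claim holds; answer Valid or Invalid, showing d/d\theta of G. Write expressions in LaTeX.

d/d\theta[G] = \frac{\left(9 - 2 \theta\right) e^{- \theta}}{6}
This equals f(\theta) exactly, so the claim holds.

Valid. The derivative of G reproduces f.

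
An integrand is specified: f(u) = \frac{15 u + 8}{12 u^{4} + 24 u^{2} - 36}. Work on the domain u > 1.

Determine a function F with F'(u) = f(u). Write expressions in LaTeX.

The denominator factors as 12 \left(u - 1\right) \left(u + 1\right) \left(u^{2} + 3\right); partial fractions split f into directly integrable pieces: - \frac{15 u + 8}{48 \left(u^{2} + 3\right)} + \frac{7}{96 \left(u + 1\right)} + \frac{23}{96 \left(u - 1\right)}.
Check: d/du[\frac{23 \log{\left(u - 1 \right)}}{96} + \frac{7 \log{\left(u + 1 \right)}}{96} - \frac{5 \log{\left(u^{2} + 3 \right)}}{32} - \frac{\sqrt{3} \operatorname{atan}{\left(\frac{\sqrt{3} u}{3} \right)}}{18}] = \frac{15 u + 8}{12 u^{4} + 24 u^{2} - 36} = f(u).

An antiderivative is F(u) = \frac{23 \log{\left(u - 1 \right)}}{96} + \frac{7 \log{\left(u + 1 \right)}}{96} - \frac{5 \log{\left(u^{2} + 3 \right)}}{32} - \frac{\sqrt{3} \operatorname{atan}{\left(\frac{\sqrt{3} u}{3} \right)}}{18}.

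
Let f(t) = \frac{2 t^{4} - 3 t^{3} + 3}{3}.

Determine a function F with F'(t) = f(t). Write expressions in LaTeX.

An antiderivative is F(t) = \frac{t \left(8 t^{4} - 15 t^{3} + 60\right)}{60}.

Any candidate F(t) must reproduce f(t) exactly when differentiated.
Check: d/dt[\frac{t \left(8 t^{4} - 15 t^{3} + 60\right)}{60}] = \frac{2 t^{4}}{3} - t^{3} + 1, which equals f(t).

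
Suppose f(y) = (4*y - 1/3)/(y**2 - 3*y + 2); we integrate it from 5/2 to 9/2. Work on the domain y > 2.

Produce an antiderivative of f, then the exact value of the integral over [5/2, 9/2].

Antiderivative: F(y) = 23*log(y - 2)/3 - 11*log(y - 1)/3; value = -11*log(7/2)/3 + 11*log(3/2)/3 + 23*log(2)/3 + 23*log(5/2)/3

Factor the denominator (3*(y - 2)*(y - 1)) and decompose: f = -11/(3*(y - 1)) + 23/(3*(y - 2)); each piece integrates to a log, atan, or power term.
F(y) = 23*log(y - 2)/3 - 11*log(y - 1)/3 is an antiderivative of f.
Check: d/dy[23*log(y - 2)/3 - 11*log(y - 1)/3] = (12*y - 1)/(3*y**2 - 9*y + 6), which equals f(y).
F(9/2) = -11*log(7/2)/3 + 23*log(5/2)/3; F(5/2) = -23*log(2)/3 - 11*log(3/2)/3.
Integral = F(9/2) - F(5/2) = -11*log(7/2)/3 + 11*log(3/2)/3 + 23*log(2)/3 + 23*log(5/2)/3.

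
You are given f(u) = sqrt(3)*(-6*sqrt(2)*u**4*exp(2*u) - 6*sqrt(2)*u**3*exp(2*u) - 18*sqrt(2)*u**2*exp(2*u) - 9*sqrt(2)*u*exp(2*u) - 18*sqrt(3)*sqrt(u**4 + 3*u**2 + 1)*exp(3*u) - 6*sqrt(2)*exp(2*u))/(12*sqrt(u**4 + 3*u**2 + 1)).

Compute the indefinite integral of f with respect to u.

Recognize the product-rule pattern: f = v'r + vr' with v = -3*sqrt(2*u**4/3 + 2*u**2 + 2/3)/4 - 3*exp(u)/2, r = exp(2*u), so integration by parts undoes it.
Check: d/du[-(sqrt(6)*sqrt(u**4 + 3*u**2 + 1) + 6*exp(u))*exp(2*u)/4] = (-2*sqrt(6)*u**4*exp(2*u) - 2*sqrt(6)*u**3*exp(2*u) - 6*sqrt(6)*u**2*exp(2*u) - 3*sqrt(6)*u*exp(2*u) - 18*sqrt(u**4 + 3*u**2 + 1)*exp(3*u) - 2*sqrt(6)*exp(2*u))/(4*sqrt(u**4 + 3*u**2 + 1)), which equals f(u).

F(u) = -(sqrt(6)*sqrt(u**4 + 3*u**2 + 1) + 6*exp(u))*exp(2*u)/4 + C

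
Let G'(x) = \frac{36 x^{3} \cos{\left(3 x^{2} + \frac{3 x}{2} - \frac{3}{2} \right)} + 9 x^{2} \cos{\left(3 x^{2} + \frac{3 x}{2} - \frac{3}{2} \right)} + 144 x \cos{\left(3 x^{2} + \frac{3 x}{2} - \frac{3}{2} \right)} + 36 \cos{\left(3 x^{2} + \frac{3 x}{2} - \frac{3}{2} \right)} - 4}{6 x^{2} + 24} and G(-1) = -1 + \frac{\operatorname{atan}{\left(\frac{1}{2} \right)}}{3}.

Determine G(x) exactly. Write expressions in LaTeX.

For G(x) to be correct, d/dx[G] must agree with the stated G'(x) identically.
A general antiderivative is \sin{\left(3 x^{2} + \frac{3 x}{2} - \frac{3}{2} \right)} - \frac{\operatorname{atan}{\left(\frac{x}{2} \right)}}{3} + C.
The condition gives C = -1 + \frac{\operatorname{atan}{\left(\frac{1}{2} \right)}}{3} - (\frac{\operatorname{atan}{\left(\frac{1}{2} \right)}}{3}) = -1.
So G(x) = - \frac{- 3 \sin{\left(3 x^{2} + \frac{3 x}{2} - \frac{3}{2} \right)} + \operatorname{atan}{\left(\frac{x}{2} \right)} + 3}{3}.
Check: d/dx[- \frac{- 3 \sin{\left(3 x^{2} + \frac{3 x}{2} - \frac{3}{2} \right)} + \operatorname{atan}{\left(\frac{x}{2} \right)} + 3}{3}] = \frac{36 x^{3} \cos{\left(3 x^{2} + \frac{3 x}{2} - \frac{3}{2} \right)} + 9 x^{2} \cos{\left(3 x^{2} + \frac{3 x}{2} - \frac{3}{2} \right)} + 144 x \cos{\left(3 x^{2} + \frac{3 x}{2} - \frac{3}{2} \right)} + 36 \cos{\left(3 x^{2} + \frac{3 x}{2} - \frac{3}{2} \right)} - 4}{6 x^{2} + 24} = G'(x).

G(x) = - \frac{- 3 \sin{\left(3 x^{2} + \frac{3 x}{2} - \frac{3}{2} \right)} + \operatorname{atan}{\left(\frac{x}{2} \right)} + 3}{3}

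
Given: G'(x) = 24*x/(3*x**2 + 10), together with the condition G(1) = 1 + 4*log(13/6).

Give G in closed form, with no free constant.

The substitution u = x**2/2 + 5/3 works: G'(x) is exactly (dG/du)*(du/dx) for that inner function.
A general antiderivative is 4*log(x**2/2 + 5/3) + C.
The condition gives C = 1 + 4*log(13/6) - (4*log(13/6)) = 1.
So G(x) = 4*log(3*x**2 + 10) - 4*log(6) + 1.
Check: d/dx[4*log(3*x**2 + 10) - 4*log(6) + 1] = 24*x/(3*x**2 + 10) = G'(x).

G(x) = 4*log(3*x**2 + 10) - 4*log(6) + 1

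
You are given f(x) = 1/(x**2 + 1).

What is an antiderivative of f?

Recover f(x) by differentiating a candidate F(x); any mismatch rules it out.
Check: d/dx[atan(x)] = 1/(x**2 + 1) = f(x).

An antiderivative is F(x) = atan(x).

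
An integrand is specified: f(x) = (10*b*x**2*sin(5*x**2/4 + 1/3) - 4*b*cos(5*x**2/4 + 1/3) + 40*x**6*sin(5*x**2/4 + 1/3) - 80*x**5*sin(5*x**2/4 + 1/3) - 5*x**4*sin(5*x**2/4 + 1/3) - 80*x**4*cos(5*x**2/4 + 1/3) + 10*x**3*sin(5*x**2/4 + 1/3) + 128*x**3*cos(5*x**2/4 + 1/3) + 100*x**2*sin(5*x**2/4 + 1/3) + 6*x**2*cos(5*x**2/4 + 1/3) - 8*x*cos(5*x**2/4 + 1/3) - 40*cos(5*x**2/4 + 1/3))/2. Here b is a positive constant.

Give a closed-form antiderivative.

An antiderivative is F(x) = -4*(b*x/2 + 2*x**5 - 4*x**4 - x**3/4 + x**2/2 + 5*x)*cos(5*x**2/4 + 1/3).

f has the shape u'v + uv' for u = -2*b*x - 8*x**5 + 16*x**4 + x**3 - 2*x**2 - 20*x and v = cos(5*x**2/4 + 1/3) — it is the derivative of the product u*v.
Check: d/dx[-4*(b*x/2 + 2*x**5 - 4*x**4 - x**3/4 + x**2/2 + 5*x)*cos(5*x**2/4 + 1/3)] = 5*b*x**2*sin(5*x**2/4 + 1/3) - 2*b*cos(5*x**2/4 + 1/3) + 20*x**6*sin(5*x**2/4 + 1/3) - 40*x**5*sin(5*x**2/4 + 1/3) - 5*x**4*sin(5*x**2/4 + 1/3)/2 - 40*x**4*cos(5*x**2/4 + 1/3) + 5*x**3*sin(5*x**2/4 + 1/3) + 64*x**3*cos(5*x**2/4 + 1/3) + 50*x**2*sin(5*x**2/4 + 1/3) + 3*x**2*cos(5*x**2/4 + 1/3) - 4*x*cos(5*x**2/4 + 1/3) - 20*cos(5*x**2/4 + 1/3), which equals f(x).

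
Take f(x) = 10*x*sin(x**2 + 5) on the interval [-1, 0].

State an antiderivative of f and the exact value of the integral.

The substitution u = x**2 + 5 works: f is exactly (dF/du)*(du/dx) for that inner function.
F(x) = -5*cos(x**2 + 5) is an antiderivative of f.
Check: d/dx[-5*cos(x**2 + 5)] = 10*x*sin(x**2 + 5) = f(x).
F(0) = -5*cos(5); F(-1) = -5*cos(6).
Integral = F(0) - F(-1) = -5*cos(5) + 5*cos(6).

Antiderivative: F(x) = -5*cos(x**2 + 5); value = -5*cos(5) + 5*cos(6)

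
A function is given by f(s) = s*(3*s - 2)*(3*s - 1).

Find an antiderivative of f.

An antiderivative is F(s) = s**2*(3*s - 2)**2/4.

f matches the chain-rule pattern g'(h)*h' with inner function h(s) = 3*s**2/2 - s; substituting u = h(s) collapses the integral.
Check: d/ds[s**2*(3*s - 2)**2/4] = 9*s**3 - 9*s**2 + 2*s, which equals f(s).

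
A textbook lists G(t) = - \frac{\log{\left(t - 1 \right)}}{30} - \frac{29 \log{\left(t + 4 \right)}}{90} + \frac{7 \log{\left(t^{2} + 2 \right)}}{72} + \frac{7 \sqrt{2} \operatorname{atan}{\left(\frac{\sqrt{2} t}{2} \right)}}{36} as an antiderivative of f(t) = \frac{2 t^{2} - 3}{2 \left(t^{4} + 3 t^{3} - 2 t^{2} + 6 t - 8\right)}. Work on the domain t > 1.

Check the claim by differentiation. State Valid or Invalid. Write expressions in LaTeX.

Invalid: d/dt[G] - f = - \frac{29}{180 t + 720}, which is not 0.

d/dt[G] = \frac{- 29 t^{3} + 209 t^{2} - 58 t - 212}{180 t^{4} + 540 t^{3} - 360 t^{2} + 1080 t - 1440}
d/dt[G] - f(t) = - \frac{29}{180 t + 720} != 0.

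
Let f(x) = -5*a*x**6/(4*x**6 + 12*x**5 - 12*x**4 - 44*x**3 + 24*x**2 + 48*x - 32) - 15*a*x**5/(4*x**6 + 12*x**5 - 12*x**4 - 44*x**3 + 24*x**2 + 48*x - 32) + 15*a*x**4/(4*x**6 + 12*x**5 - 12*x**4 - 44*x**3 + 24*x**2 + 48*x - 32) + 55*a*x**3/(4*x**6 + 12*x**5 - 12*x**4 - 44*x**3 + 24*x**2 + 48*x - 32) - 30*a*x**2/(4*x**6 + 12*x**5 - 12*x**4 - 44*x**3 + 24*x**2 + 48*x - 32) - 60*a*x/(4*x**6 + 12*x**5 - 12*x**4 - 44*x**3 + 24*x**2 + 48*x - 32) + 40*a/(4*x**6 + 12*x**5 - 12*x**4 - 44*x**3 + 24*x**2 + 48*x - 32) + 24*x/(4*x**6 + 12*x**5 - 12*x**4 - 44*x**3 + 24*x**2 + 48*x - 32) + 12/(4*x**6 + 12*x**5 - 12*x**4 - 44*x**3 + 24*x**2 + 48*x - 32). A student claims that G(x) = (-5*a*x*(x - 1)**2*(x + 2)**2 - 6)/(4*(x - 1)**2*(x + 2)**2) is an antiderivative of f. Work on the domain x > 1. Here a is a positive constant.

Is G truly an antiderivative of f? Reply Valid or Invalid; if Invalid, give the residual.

Valid. The derivative of G reproduces f.

d/dx[G] = (-5*a*x**6 - 15*a*x**5 + 15*a*x**4 + 55*a*x**3 - 30*a*x**2 - 60*a*x + 40*a + 24*x + 12)/(4*x**6 + 12*x**5 - 12*x**4 - 44*x**3 + 24*x**2 + 48*x - 32)
This equals f(x) exactly, so the claim holds.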